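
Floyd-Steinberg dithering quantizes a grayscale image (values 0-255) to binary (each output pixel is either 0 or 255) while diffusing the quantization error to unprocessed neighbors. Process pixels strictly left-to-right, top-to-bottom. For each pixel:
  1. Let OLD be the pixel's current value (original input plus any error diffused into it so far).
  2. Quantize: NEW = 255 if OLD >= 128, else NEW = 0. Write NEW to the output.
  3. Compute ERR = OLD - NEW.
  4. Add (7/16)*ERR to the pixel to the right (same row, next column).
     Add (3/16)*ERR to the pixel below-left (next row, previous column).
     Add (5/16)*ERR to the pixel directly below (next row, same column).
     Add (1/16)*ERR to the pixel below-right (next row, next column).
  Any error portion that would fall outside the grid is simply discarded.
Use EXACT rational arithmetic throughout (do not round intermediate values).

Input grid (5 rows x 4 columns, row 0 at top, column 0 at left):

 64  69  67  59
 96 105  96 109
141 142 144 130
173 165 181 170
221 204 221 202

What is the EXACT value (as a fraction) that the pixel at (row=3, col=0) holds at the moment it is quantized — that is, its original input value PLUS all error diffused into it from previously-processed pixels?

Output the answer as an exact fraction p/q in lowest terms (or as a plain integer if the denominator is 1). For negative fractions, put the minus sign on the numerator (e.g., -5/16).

(0,0): OLD=64 → NEW=0, ERR=64
(0,1): OLD=97 → NEW=0, ERR=97
(0,2): OLD=1751/16 → NEW=0, ERR=1751/16
(0,3): OLD=27361/256 → NEW=0, ERR=27361/256
(1,0): OLD=2147/16 → NEW=255, ERR=-1933/16
(1,1): OLD=13693/128 → NEW=0, ERR=13693/128
(1,2): OLD=831913/4096 → NEW=255, ERR=-212567/4096
(1,3): OLD=8292591/65536 → NEW=0, ERR=8292591/65536
(2,0): OLD=252527/2048 → NEW=0, ERR=252527/2048
(2,1): OLD=13899821/65536 → NEW=255, ERR=-2811859/65536
(2,2): OLD=18274395/131072 → NEW=255, ERR=-15148965/131072
(2,3): OLD=242710771/2097152 → NEW=0, ERR=242710771/2097152
(3,0): OLD=213372391/1048576 → NEW=255, ERR=-54014489/1048576
Target (3,0): original=173, with diffused error = 213372391/1048576

Answer: 213372391/1048576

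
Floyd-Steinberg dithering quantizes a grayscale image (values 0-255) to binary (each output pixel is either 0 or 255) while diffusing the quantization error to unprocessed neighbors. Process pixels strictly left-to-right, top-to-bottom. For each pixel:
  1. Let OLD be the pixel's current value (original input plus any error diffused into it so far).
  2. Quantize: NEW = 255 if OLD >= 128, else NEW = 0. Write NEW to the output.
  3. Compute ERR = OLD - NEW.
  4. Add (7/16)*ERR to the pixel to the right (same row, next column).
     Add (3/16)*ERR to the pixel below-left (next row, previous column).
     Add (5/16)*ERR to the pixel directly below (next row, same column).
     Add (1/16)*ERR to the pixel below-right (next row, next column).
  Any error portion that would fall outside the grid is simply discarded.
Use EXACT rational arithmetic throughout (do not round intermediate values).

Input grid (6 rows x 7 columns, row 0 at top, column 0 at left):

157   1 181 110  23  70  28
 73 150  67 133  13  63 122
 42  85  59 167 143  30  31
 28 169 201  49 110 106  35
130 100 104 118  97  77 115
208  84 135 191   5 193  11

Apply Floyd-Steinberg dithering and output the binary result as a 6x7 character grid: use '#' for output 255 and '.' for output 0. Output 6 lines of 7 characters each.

(0,0): OLD=157 → NEW=255, ERR=-98
(0,1): OLD=-335/8 → NEW=0, ERR=-335/8
(0,2): OLD=20823/128 → NEW=255, ERR=-11817/128
(0,3): OLD=142561/2048 → NEW=0, ERR=142561/2048
(0,4): OLD=1751591/32768 → NEW=0, ERR=1751591/32768
(0,5): OLD=48961297/524288 → NEW=0, ERR=48961297/524288
(0,6): OLD=577610103/8388608 → NEW=0, ERR=577610103/8388608
(1,0): OLD=4419/128 → NEW=0, ERR=4419/128
(1,1): OLD=131669/1024 → NEW=255, ERR=-129451/1024
(1,2): OLD=-220295/32768 → NEW=0, ERR=-220295/32768
(1,3): OLD=20455685/131072 → NEW=255, ERR=-12967675/131072
(1,4): OLD=69463791/8388608 → NEW=0, ERR=69463791/8388608
(1,5): OLD=7520052383/67108864 → NEW=0, ERR=7520052383/67108864
(1,6): OLD=213008319345/1073741824 → NEW=255, ERR=-60795845775/1073741824
(2,0): OLD=476535/16384 → NEW=0, ERR=476535/16384
(2,1): OLD=30994189/524288 → NEW=0, ERR=30994189/524288
(2,2): OLD=472372583/8388608 → NEW=0, ERR=472372583/8388608
(2,3): OLD=10861654255/67108864 → NEW=255, ERR=-6251106065/67108864
(2,4): OLD=64243298783/536870912 → NEW=0, ERR=64243298783/536870912
(2,5): OLD=1842910277045/17179869184 → NEW=0, ERR=1842910277045/17179869184
(2,6): OLD=18483052802627/274877906944 → NEW=0, ERR=18483052802627/274877906944
(3,0): OLD=404109191/8388608 → NEW=0, ERR=404109191/8388608
(3,1): OLD=14826099579/67108864 → NEW=255, ERR=-2286660741/67108864
(3,2): OLD=101962161377/536870912 → NEW=255, ERR=-34939921183/536870912
(3,3): OLD=37311211447/2147483648 → NEW=0, ERR=37311211447/2147483648
(3,4): OLD=46533373088647/274877906944 → NEW=255, ERR=-23560493182073/274877906944
(3,5): OLD=268522013725445/2199023255552 → NEW=0, ERR=268522013725445/2199023255552
(3,6): OLD=4086321746754075/35184372088832 → NEW=0, ERR=4086321746754075/35184372088832
(4,0): OLD=148890822537/1073741824 → NEW=255, ERR=-124913342583/1073741824
(4,1): OLD=502747110389/17179869184 → NEW=0, ERR=502747110389/17179869184
(4,2): OLD=26826228630651/274877906944 → NEW=0, ERR=26826228630651/274877906944
(4,3): OLD=321030772429497/2199023255552 → NEW=255, ERR=-239720157736263/2199023255552
(4,4): OLD=818097991439003/17592186044416 → NEW=0, ERR=818097991439003/17592186044416
(4,5): OLD=85525501504579547/562949953421312 → NEW=255, ERR=-58026736617855013/562949953421312
(4,6): OLD=1025288133224268909/9007199254740992 → NEW=0, ERR=1025288133224268909/9007199254740992
(5,0): OLD=48689778568879/274877906944 → NEW=255, ERR=-21404087701841/274877906944
(5,1): OLD=154163966020837/2199023255552 → NEW=0, ERR=154163966020837/2199023255552
(5,2): OLD=3123639148142611/17592186044416 → NEW=255, ERR=-1362368293183469/17592186044416
(5,3): OLD=19403754398339583/140737488355328 → NEW=255, ERR=-16484305132269057/140737488355328
(5,4): OLD=-521077439033636523/9007199254740992 → NEW=0, ERR=-521077439033636523/9007199254740992
(5,5): OLD=11509640433632951429/72057594037927936 → NEW=255, ERR=-6865046046038672251/72057594037927936
(5,6): OLD=-1789082729710074325/1152921504606846976 → NEW=0, ERR=-1789082729710074325/1152921504606846976
Row 0: #.#....
Row 1: .#.#..#
Row 2: ...#...
Row 3: .##.#..
Row 4: #..#.#.
Row 5: #.##.#.

Answer: #.#....
.#.#..#
...#...
.##.#..
#..#.#.
#.##.#.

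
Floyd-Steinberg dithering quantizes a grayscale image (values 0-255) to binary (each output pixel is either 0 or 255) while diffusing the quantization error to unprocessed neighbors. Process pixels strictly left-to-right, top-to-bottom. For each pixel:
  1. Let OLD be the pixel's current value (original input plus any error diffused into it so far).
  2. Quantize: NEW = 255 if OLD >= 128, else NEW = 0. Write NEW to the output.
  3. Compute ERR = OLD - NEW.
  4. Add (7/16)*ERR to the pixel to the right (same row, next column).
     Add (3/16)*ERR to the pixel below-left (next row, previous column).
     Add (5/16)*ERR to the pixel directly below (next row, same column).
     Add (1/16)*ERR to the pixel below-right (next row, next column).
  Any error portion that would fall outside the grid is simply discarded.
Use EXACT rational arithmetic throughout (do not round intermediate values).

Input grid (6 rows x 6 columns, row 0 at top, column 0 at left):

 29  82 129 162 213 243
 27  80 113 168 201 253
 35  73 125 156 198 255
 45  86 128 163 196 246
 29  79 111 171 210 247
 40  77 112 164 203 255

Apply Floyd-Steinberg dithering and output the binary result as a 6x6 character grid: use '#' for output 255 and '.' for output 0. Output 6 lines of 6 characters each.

Answer: ..#.##
..####
.#..##
..####
..#.##
.#.###

Derivation:
(0,0): OLD=29 → NEW=0, ERR=29
(0,1): OLD=1515/16 → NEW=0, ERR=1515/16
(0,2): OLD=43629/256 → NEW=255, ERR=-21651/256
(0,3): OLD=511995/4096 → NEW=0, ERR=511995/4096
(0,4): OLD=17543133/65536 → NEW=255, ERR=831453/65536
(0,5): OLD=260624139/1048576 → NEW=255, ERR=-6762741/1048576
(1,0): OLD=13777/256 → NEW=0, ERR=13777/256
(1,1): OLD=243895/2048 → NEW=0, ERR=243895/2048
(1,2): OLD=11011843/65536 → NEW=255, ERR=-5699837/65536
(1,3): OLD=43543303/262144 → NEW=255, ERR=-23303417/262144
(1,4): OLD=2897023477/16777216 → NEW=255, ERR=-1381166603/16777216
(1,5): OLD=57917836835/268435456 → NEW=255, ERR=-10533204445/268435456
(2,0): OLD=2429645/32768 → NEW=0, ERR=2429645/32768
(2,1): OLD=136011679/1048576 → NEW=255, ERR=-131375201/1048576
(2,2): OLD=566771869/16777216 → NEW=0, ERR=566771869/16777216
(2,3): OLD=16391791349/134217728 → NEW=0, ERR=16391791349/134217728
(2,4): OLD=913932962911/4294967296 → NEW=255, ERR=-181283697569/4294967296
(2,5): OLD=15058245678729/68719476736 → NEW=255, ERR=-2465220888951/68719476736
(3,0): OLD=749592317/16777216 → NEW=0, ERR=749592317/16777216
(3,1): OLD=10383436601/134217728 → NEW=0, ERR=10383436601/134217728
(3,2): OLD=201296093115/1073741824 → NEW=255, ERR=-72508072005/1073741824
(3,3): OLD=11394977813425/68719476736 → NEW=255, ERR=-6128488754255/68719476736
(3,4): OLD=79549548231313/549755813888 → NEW=255, ERR=-60638184310127/549755813888
(3,5): OLD=1617558444445407/8796093022208 → NEW=255, ERR=-625445276217633/8796093022208
(4,0): OLD=123411028275/2147483648 → NEW=0, ERR=123411028275/2147483648
(4,1): OLD=4069870841623/34359738368 → NEW=0, ERR=4069870841623/34359738368
(4,2): OLD=142752252701205/1099511627776 → NEW=255, ERR=-137623212381675/1099511627776
(4,3): OLD=1116544854989129/17592186044416 → NEW=0, ERR=1116544854989129/17592186044416
(4,4): OLD=51901884826146265/281474976710656 → NEW=255, ERR=-19874234235071015/281474976710656
(4,5): OLD=842151473753409103/4503599627370496 → NEW=255, ERR=-306266431226067377/4503599627370496
(5,0): OLD=44072727342389/549755813888 → NEW=0, ERR=44072727342389/549755813888
(5,1): OLD=2273112652204933/17592186044416 → NEW=255, ERR=-2212894789121147/17592186044416
(5,2): OLD=5229242656544903/140737488355328 → NEW=0, ERR=5229242656544903/140737488355328
(5,3): OLD=806269079404598461/4503599627370496 → NEW=255, ERR=-342148825574878019/4503599627370496
(5,4): OLD=1251218407633569821/9007199254740992 → NEW=255, ERR=-1045617402325383139/9007199254740992
(5,5): OLD=25731411335282619137/144115188075855872 → NEW=255, ERR=-11017961624060628223/144115188075855872
Row 0: ..#.##
Row 1: ..####
Row 2: .#..##
Row 3: ..####
Row 4: ..#.##
Row 5: .#.###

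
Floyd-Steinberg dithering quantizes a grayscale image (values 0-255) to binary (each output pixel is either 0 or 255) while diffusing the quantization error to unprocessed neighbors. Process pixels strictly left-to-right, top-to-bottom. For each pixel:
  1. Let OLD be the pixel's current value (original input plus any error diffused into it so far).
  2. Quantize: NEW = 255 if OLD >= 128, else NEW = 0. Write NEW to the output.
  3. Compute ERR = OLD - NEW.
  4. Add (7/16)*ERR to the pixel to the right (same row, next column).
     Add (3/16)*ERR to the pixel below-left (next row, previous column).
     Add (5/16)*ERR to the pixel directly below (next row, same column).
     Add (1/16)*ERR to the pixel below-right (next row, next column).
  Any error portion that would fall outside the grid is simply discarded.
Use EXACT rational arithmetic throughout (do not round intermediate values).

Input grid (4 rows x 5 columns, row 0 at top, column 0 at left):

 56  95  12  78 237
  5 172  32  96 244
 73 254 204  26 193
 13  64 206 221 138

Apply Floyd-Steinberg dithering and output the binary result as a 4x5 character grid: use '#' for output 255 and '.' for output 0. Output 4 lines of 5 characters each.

Answer: ....#
.#.##
.##.#
..##.

Derivation:
(0,0): OLD=56 → NEW=0, ERR=56
(0,1): OLD=239/2 → NEW=0, ERR=239/2
(0,2): OLD=2057/32 → NEW=0, ERR=2057/32
(0,3): OLD=54335/512 → NEW=0, ERR=54335/512
(0,4): OLD=2321849/8192 → NEW=255, ERR=232889/8192
(1,0): OLD=1437/32 → NEW=0, ERR=1437/32
(1,1): OLD=62603/256 → NEW=255, ERR=-2677/256
(1,2): OLD=613415/8192 → NEW=0, ERR=613415/8192
(1,3): OLD=5612219/32768 → NEW=255, ERR=-2743621/32768
(1,4): OLD=116856145/524288 → NEW=255, ERR=-16837295/524288
(2,0): OLD=348457/4096 → NEW=0, ERR=348457/4096
(2,1): OLD=39950483/131072 → NEW=255, ERR=6527123/131072
(2,2): OLD=488287993/2097152 → NEW=255, ERR=-46485767/2097152
(2,3): OLD=-375957157/33554432 → NEW=0, ERR=-375957157/33554432
(2,4): OLD=92786983613/536870912 → NEW=255, ERR=-44115098947/536870912
(3,0): OLD=102597465/2097152 → NEW=0, ERR=102597465/2097152
(3,1): OLD=1713394213/16777216 → NEW=0, ERR=1713394213/16777216
(3,2): OLD=131407137511/536870912 → NEW=255, ERR=-5494945049/536870912
(3,3): OLD=210698587967/1073741824 → NEW=255, ERR=-63105577153/1073741824
(3,4): OLD=1475901288827/17179869184 → NEW=0, ERR=1475901288827/17179869184
Row 0: ....#
Row 1: .#.##
Row 2: .##.#
Row 3: ..##.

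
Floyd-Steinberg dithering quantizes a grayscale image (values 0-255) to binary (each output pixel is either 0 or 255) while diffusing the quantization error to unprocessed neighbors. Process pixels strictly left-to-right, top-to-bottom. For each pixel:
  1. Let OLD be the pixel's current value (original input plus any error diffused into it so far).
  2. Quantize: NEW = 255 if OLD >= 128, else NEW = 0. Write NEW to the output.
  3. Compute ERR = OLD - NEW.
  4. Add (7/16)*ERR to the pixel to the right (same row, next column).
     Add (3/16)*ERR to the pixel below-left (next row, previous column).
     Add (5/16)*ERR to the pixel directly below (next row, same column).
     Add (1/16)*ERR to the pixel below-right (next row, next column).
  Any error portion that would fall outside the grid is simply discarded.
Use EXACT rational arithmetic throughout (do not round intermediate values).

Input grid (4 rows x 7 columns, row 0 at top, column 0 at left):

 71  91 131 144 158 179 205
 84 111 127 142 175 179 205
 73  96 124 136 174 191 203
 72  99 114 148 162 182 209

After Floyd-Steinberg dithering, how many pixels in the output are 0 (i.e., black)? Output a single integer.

Answer: 12

Derivation:
(0,0): OLD=71 → NEW=0, ERR=71
(0,1): OLD=1953/16 → NEW=0, ERR=1953/16
(0,2): OLD=47207/256 → NEW=255, ERR=-18073/256
(0,3): OLD=463313/4096 → NEW=0, ERR=463313/4096
(0,4): OLD=13597879/65536 → NEW=255, ERR=-3113801/65536
(0,5): OLD=165898497/1048576 → NEW=255, ERR=-101488383/1048576
(0,6): OLD=2728910599/16777216 → NEW=255, ERR=-1549279481/16777216
(1,0): OLD=33043/256 → NEW=255, ERR=-32237/256
(1,1): OLD=174597/2048 → NEW=0, ERR=174597/2048
(1,2): OLD=11211497/65536 → NEW=255, ERR=-5500183/65536
(1,3): OLD=33373365/262144 → NEW=0, ERR=33373365/262144
(1,4): OLD=3435505919/16777216 → NEW=255, ERR=-842684161/16777216
(1,5): OLD=14293557679/134217728 → NEW=0, ERR=14293557679/134217728
(1,6): OLD=465327359329/2147483648 → NEW=255, ERR=-82280970911/2147483648
(2,0): OLD=1626375/32768 → NEW=0, ERR=1626375/32768
(2,1): OLD=126614845/1048576 → NEW=0, ERR=126614845/1048576
(2,2): OLD=3016538103/16777216 → NEW=255, ERR=-1261651977/16777216
(2,3): OLD=17209517823/134217728 → NEW=255, ERR=-17016002817/134217728
(2,4): OLD=140405302255/1073741824 → NEW=255, ERR=-133398862865/1073741824
(2,5): OLD=5483904077157/34359738368 → NEW=255, ERR=-3277829206683/34359738368
(2,6): OLD=85732298865427/549755813888 → NEW=255, ERR=-54455433676013/549755813888
(3,0): OLD=1848024087/16777216 → NEW=0, ERR=1848024087/16777216
(3,1): OLD=23344107211/134217728 → NEW=255, ERR=-10881413429/134217728
(3,2): OLD=41667927249/1073741824 → NEW=0, ERR=41667927249/1073741824
(3,3): OLD=418178425543/4294967296 → NEW=0, ERR=418178425543/4294967296
(3,4): OLD=76945031280663/549755813888 → NEW=255, ERR=-63242701260777/549755813888
(3,5): OLD=332148582933429/4398046511104 → NEW=0, ERR=332148582933429/4398046511104
(3,6): OLD=14434328128169835/70368744177664 → NEW=255, ERR=-3509701637134485/70368744177664
Output grid:
  Row 0: ..#.###  (3 black, running=3)
  Row 1: #.#.#.#  (3 black, running=6)
  Row 2: ..#####  (2 black, running=8)
  Row 3: .#..#.#  (4 black, running=12)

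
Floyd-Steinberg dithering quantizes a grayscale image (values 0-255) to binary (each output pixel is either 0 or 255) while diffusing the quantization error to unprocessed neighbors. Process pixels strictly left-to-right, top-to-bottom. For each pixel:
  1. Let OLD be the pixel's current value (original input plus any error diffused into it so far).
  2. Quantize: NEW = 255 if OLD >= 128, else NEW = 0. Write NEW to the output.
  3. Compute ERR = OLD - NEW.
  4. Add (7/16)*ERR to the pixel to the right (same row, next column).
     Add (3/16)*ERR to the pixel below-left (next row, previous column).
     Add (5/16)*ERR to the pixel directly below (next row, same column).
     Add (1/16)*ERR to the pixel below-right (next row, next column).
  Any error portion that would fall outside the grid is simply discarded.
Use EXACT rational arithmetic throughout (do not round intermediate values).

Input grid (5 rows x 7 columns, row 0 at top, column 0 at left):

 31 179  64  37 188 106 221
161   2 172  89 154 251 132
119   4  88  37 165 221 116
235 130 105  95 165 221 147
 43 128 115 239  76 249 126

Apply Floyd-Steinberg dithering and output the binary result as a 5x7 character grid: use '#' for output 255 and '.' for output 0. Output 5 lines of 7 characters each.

Answer: .#..#.#
#.#.###
....##.
##.#.##
..##.#.

Derivation:
(0,0): OLD=31 → NEW=0, ERR=31
(0,1): OLD=3081/16 → NEW=255, ERR=-999/16
(0,2): OLD=9391/256 → NEW=0, ERR=9391/256
(0,3): OLD=217289/4096 → NEW=0, ERR=217289/4096
(0,4): OLD=13841791/65536 → NEW=255, ERR=-2869889/65536
(0,5): OLD=91059833/1048576 → NEW=0, ERR=91059833/1048576
(0,6): OLD=4345183567/16777216 → NEW=255, ERR=66993487/16777216
(1,0): OLD=40699/256 → NEW=255, ERR=-24581/256
(1,1): OLD=-103843/2048 → NEW=0, ERR=-103843/2048
(1,2): OLD=10965793/65536 → NEW=255, ERR=-5745887/65536
(1,3): OLD=16069901/262144 → NEW=0, ERR=16069901/262144
(1,4): OLD=3132862855/16777216 → NEW=255, ERR=-1145327225/16777216
(1,5): OLD=33055542199/134217728 → NEW=255, ERR=-1169978441/134217728
(1,6): OLD=289613390553/2147483648 → NEW=255, ERR=-257994939687/2147483648
(2,0): OLD=2604623/32768 → NEW=0, ERR=2604623/32768
(2,1): OLD=513749/1048576 → NEW=0, ERR=513749/1048576
(2,2): OLD=1159991487/16777216 → NEW=0, ERR=1159991487/16777216
(2,3): OLD=9143745927/134217728 → NEW=0, ERR=9143745927/134217728
(2,4): OLD=188622894199/1073741824 → NEW=255, ERR=-85181270921/1073741824
(2,5): OLD=5386779407293/34359738368 → NEW=255, ERR=-3374953876547/34359738368
(2,6): OLD=19207887619323/549755813888 → NEW=0, ERR=19207887619323/549755813888
(3,0): OLD=4360926687/16777216 → NEW=255, ERR=82736607/16777216
(3,1): OLD=20165203443/134217728 → NEW=255, ERR=-14060317197/134217728
(3,2): OLD=100480109897/1073741824 → NEW=0, ERR=100480109897/1073741824
(3,3): OLD=629973455311/4294967296 → NEW=255, ERR=-465243205169/4294967296
(3,4): OLD=43243023782367/549755813888 → NEW=0, ERR=43243023782367/549755813888
(3,5): OLD=995326133203597/4398046511104 → NEW=255, ERR=-126175727127923/4398046511104
(3,6): OLD=9797296712796051/70368744177664 → NEW=255, ERR=-8146733052508269/70368744177664
(4,0): OLD=53470309553/2147483648 → NEW=0, ERR=53470309553/2147483648
(4,1): OLD=4260984247293/34359738368 → NEW=0, ERR=4260984247293/34359738368
(4,2): OLD=94360347785203/549755813888 → NEW=255, ERR=-45827384756237/549755813888
(4,3): OLD=832446887660129/4398046511104 → NEW=255, ERR=-289054972671391/4398046511104
(4,4): OLD=2099712238310291/35184372088832 → NEW=0, ERR=2099712238310291/35184372088832
(4,5): OLD=280745897856541779/1125899906842624 → NEW=255, ERR=-6358578388327341/1125899906842624
(4,6): OLD=1541264533131028789/18014398509481984 → NEW=0, ERR=1541264533131028789/18014398509481984
Row 0: .#..#.#
Row 1: #.#.###
Row 2: ....##.
Row 3: ##.#.##
Row 4: ..##.#.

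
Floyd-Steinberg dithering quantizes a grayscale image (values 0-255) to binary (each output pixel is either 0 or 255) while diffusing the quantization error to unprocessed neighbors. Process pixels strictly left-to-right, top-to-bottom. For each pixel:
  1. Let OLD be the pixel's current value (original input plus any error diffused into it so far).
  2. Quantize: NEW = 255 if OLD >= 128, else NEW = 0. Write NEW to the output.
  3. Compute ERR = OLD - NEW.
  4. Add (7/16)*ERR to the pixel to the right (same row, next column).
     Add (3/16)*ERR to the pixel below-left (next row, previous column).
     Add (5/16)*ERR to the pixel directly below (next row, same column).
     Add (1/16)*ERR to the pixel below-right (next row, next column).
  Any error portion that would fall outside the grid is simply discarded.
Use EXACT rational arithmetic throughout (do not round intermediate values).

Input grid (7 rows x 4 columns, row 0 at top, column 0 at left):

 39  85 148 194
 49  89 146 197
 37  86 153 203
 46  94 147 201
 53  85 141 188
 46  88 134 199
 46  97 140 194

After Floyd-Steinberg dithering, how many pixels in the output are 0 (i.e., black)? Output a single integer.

(0,0): OLD=39 → NEW=0, ERR=39
(0,1): OLD=1633/16 → NEW=0, ERR=1633/16
(0,2): OLD=49319/256 → NEW=255, ERR=-15961/256
(0,3): OLD=682897/4096 → NEW=255, ERR=-361583/4096
(1,0): OLD=20563/256 → NEW=0, ERR=20563/256
(1,1): OLD=300613/2048 → NEW=255, ERR=-221627/2048
(1,2): OLD=4521897/65536 → NEW=0, ERR=4521897/65536
(1,3): OLD=205210095/1048576 → NEW=255, ERR=-62176785/1048576
(2,0): OLD=1370055/32768 → NEW=0, ERR=1370055/32768
(2,1): OLD=92727805/1048576 → NEW=0, ERR=92727805/1048576
(2,2): OLD=409719633/2097152 → NEW=255, ERR=-125054127/2097152
(2,3): OLD=5459103661/33554432 → NEW=255, ERR=-3097276499/33554432
(3,0): OLD=1269144151/16777216 → NEW=0, ERR=1269144151/16777216
(3,1): OLD=39235335433/268435456 → NEW=255, ERR=-29215705847/268435456
(3,2): OLD=296219292407/4294967296 → NEW=0, ERR=296219292407/4294967296
(3,3): OLD=13647782059329/68719476736 → NEW=255, ERR=-3875684508351/68719476736
(4,0): OLD=241517681227/4294967296 → NEW=0, ERR=241517681227/4294967296
(4,1): OLD=3204040801633/34359738368 → NEW=0, ERR=3204040801633/34359738368
(4,2): OLD=204478979909953/1099511627776 → NEW=255, ERR=-75896485172927/1099511627776
(4,3): OLD=2541832958327831/17592186044416 → NEW=255, ERR=-1944174482998249/17592186044416
(5,0): OLD=44561597092827/549755813888 → NEW=0, ERR=44561597092827/549755813888
(5,1): OLD=2518760330344797/17592186044416 → NEW=255, ERR=-1967247110981283/17592186044416
(5,2): OLD=427598241561441/8796093022208 → NEW=0, ERR=427598241561441/8796093022208
(5,3): OLD=51064679569522641/281474976710656 → NEW=255, ERR=-20711439491694639/281474976710656
(6,0): OLD=14175963130598647/281474976710656 → NEW=0, ERR=14175963130598647/281474976710656
(6,1): OLD=442566105792051761/4503599627370496 → NEW=0, ERR=442566105792051761/4503599627370496
(6,2): OLD=12782913048239011207/72057594037927936 → NEW=255, ERR=-5591773431432612473/72057594037927936
(6,3): OLD=161516600119202212785/1152921504606846976 → NEW=255, ERR=-132478383555543766095/1152921504606846976
Output grid:
  Row 0: ..##  (2 black, running=2)
  Row 1: .#.#  (2 black, running=4)
  Row 2: ..##  (2 black, running=6)
  Row 3: .#.#  (2 black, running=8)
  Row 4: ..##  (2 black, running=10)
  Row 5: .#.#  (2 black, running=12)
  Row 6: ..##  (2 black, running=14)

Answer: 14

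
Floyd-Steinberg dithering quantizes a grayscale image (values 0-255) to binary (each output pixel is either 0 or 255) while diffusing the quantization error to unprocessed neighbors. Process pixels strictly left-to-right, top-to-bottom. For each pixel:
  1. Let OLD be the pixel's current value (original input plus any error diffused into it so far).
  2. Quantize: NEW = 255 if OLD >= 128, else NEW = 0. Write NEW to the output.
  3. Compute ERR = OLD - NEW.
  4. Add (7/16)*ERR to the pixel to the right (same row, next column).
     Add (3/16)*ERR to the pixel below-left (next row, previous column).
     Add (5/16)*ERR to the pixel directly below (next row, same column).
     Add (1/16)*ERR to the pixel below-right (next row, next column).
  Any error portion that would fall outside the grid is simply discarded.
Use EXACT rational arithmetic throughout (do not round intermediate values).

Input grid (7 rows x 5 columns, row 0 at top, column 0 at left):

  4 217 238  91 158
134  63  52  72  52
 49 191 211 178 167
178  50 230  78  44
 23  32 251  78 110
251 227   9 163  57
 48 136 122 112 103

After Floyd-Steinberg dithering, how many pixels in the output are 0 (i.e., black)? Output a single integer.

(0,0): OLD=4 → NEW=0, ERR=4
(0,1): OLD=875/4 → NEW=255, ERR=-145/4
(0,2): OLD=14217/64 → NEW=255, ERR=-2103/64
(0,3): OLD=78463/1024 → NEW=0, ERR=78463/1024
(0,4): OLD=3137913/16384 → NEW=255, ERR=-1040007/16384
(1,0): OLD=8221/64 → NEW=255, ERR=-8099/64
(1,1): OLD=-4917/512 → NEW=0, ERR=-4917/512
(1,2): OLD=813159/16384 → NEW=0, ERR=813159/16384
(1,3): OLD=6796283/65536 → NEW=0, ERR=6796283/65536
(1,4): OLD=86321425/1048576 → NEW=0, ERR=86321425/1048576
(2,0): OLD=62697/8192 → NEW=0, ERR=62697/8192
(2,1): OLD=50526675/262144 → NEW=255, ERR=-16320045/262144
(2,2): OLD=914848441/4194304 → NEW=255, ERR=-154699079/4194304
(2,3): OLD=14281320603/67108864 → NEW=255, ERR=-2831439717/67108864
(2,4): OLD=194077056381/1073741824 → NEW=255, ERR=-79727108739/1073741824
(3,0): OLD=707657497/4194304 → NEW=255, ERR=-361890023/4194304
(3,1): OLD=-457693467/33554432 → NEW=0, ERR=-457693467/33554432
(3,2): OLD=215504733991/1073741824 → NEW=255, ERR=-58299431129/1073741824
(3,3): OLD=53329288831/2147483648 → NEW=0, ERR=53329288831/2147483648
(3,4): OLD=997256351675/34359738368 → NEW=0, ERR=997256351675/34359738368
(4,0): OLD=-3500650345/536870912 → NEW=0, ERR=-3500650345/536870912
(4,1): OLD=159973615063/17179869184 → NEW=0, ERR=159973615063/17179869184
(4,2): OLD=66495779334905/274877906944 → NEW=255, ERR=-3598086935815/274877906944
(4,3): OLD=361001262238423/4398046511104 → NEW=0, ERR=361001262238423/4398046511104
(4,4): OLD=11015033143809889/70368744177664 → NEW=255, ERR=-6928996621494431/70368744177664
(5,0): OLD=68914171432933/274877906944 → NEW=255, ERR=-1179694837787/274877906944
(5,1): OLD=495154994788527/2199023255552 → NEW=255, ERR=-65595935377233/2199023255552
(5,2): OLD=551085679623911/70368744177664 → NEW=0, ERR=551085679623911/70368744177664
(5,3): OLD=48637821357934249/281474976710656 → NEW=255, ERR=-23138297703283031/281474976710656
(5,4): OLD=-20738756809492493/4503599627370496 → NEW=0, ERR=-20738756809492493/4503599627370496
(6,0): OLD=1444874260620757/35184372088832 → NEW=0, ERR=1444874260620757/35184372088832
(6,1): OLD=164206532479328443/1125899906842624 → NEW=255, ERR=-122897943765540677/1125899906842624
(6,2): OLD=1070313174815390521/18014398509481984 → NEW=0, ERR=1070313174815390521/18014398509481984
(6,3): OLD=32261951939918690355/288230376151711744 → NEW=0, ERR=32261951939918690355/288230376151711744
(6,4): OLD=670507304450252365093/4611686018427387904 → NEW=255, ERR=-505472630248731550427/4611686018427387904
Output grid:
  Row 0: .##.#  (2 black, running=2)
  Row 1: #....  (4 black, running=6)
  Row 2: .####  (1 black, running=7)
  Row 3: #.#..  (3 black, running=10)
  Row 4: ..#.#  (3 black, running=13)
  Row 5: ##.#.  (2 black, running=15)
  Row 6: .#..#  (3 black, running=18)

Answer: 18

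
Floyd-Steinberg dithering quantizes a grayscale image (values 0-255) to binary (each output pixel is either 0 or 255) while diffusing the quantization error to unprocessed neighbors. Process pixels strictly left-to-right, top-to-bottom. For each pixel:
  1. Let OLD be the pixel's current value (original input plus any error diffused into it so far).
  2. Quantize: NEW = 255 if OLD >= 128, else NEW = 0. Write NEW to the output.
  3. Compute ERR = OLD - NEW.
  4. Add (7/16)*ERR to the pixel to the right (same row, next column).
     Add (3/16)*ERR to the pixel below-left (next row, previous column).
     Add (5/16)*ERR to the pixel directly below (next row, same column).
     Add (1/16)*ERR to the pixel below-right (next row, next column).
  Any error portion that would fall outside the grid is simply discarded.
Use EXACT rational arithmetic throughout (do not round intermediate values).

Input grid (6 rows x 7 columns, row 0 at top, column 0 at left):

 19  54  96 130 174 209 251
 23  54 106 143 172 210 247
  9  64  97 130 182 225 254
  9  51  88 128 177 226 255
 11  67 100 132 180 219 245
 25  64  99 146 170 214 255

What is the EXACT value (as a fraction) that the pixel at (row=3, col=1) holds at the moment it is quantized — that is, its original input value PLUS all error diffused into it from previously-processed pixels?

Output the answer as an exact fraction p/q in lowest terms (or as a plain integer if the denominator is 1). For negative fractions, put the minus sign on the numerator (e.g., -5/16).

(0,0): OLD=19 → NEW=0, ERR=19
(0,1): OLD=997/16 → NEW=0, ERR=997/16
(0,2): OLD=31555/256 → NEW=0, ERR=31555/256
(0,3): OLD=753365/4096 → NEW=255, ERR=-291115/4096
(0,4): OLD=9365459/65536 → NEW=255, ERR=-7346221/65536
(0,5): OLD=167728837/1048576 → NEW=255, ERR=-99658043/1048576
(0,6): OLD=3513474915/16777216 → NEW=255, ERR=-764715165/16777216
(1,0): OLD=10399/256 → NEW=0, ERR=10399/256
(1,1): OLD=236633/2048 → NEW=0, ERR=236633/2048
(1,2): OLD=12165965/65536 → NEW=255, ERR=-4545715/65536
(1,3): OLD=20219145/262144 → NEW=0, ERR=20219145/262144
(1,4): OLD=2490619963/16777216 → NEW=255, ERR=-1787570117/16777216
(1,5): OLD=15855516715/134217728 → NEW=0, ERR=15855516715/134217728
(1,6): OLD=598072241957/2147483648 → NEW=255, ERR=50463911717/2147483648
(2,0): OLD=1420771/32768 → NEW=0, ERR=1420771/32768
(2,1): OLD=113885937/1048576 → NEW=0, ERR=113885937/1048576
(2,2): OLD=2424720147/16777216 → NEW=255, ERR=-1853469933/16777216
(2,3): OLD=10933016379/134217728 → NEW=0, ERR=10933016379/134217728
(2,4): OLD=226894543147/1073741824 → NEW=255, ERR=-46909621973/1073741824
(2,5): OLD=8265230522553/34359738368 → NEW=255, ERR=-496502761287/34359738368
(2,6): OLD=144258582614943/549755813888 → NEW=255, ERR=4070850073503/549755813888
(3,0): OLD=719976115/16777216 → NEW=0, ERR=719976115/16777216
(3,1): OLD=11503970487/134217728 → NEW=0, ERR=11503970487/134217728
Target (3,1): original=51, with diffused error = 11503970487/134217728

Answer: 11503970487/134217728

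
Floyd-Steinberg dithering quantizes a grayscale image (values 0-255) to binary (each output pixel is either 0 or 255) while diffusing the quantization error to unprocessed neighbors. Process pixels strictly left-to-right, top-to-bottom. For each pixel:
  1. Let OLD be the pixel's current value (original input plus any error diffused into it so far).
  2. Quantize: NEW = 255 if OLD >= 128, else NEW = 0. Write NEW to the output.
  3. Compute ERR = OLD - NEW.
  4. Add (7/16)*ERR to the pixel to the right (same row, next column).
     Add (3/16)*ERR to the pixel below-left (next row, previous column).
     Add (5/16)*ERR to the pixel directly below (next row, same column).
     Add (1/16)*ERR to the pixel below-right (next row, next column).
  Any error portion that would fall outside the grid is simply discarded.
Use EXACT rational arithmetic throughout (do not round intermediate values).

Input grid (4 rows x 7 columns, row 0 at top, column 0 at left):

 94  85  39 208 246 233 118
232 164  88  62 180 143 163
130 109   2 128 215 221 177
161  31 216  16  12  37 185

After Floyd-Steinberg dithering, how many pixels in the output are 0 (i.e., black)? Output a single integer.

(0,0): OLD=94 → NEW=0, ERR=94
(0,1): OLD=1009/8 → NEW=0, ERR=1009/8
(0,2): OLD=12055/128 → NEW=0, ERR=12055/128
(0,3): OLD=510369/2048 → NEW=255, ERR=-11871/2048
(0,4): OLD=7977831/32768 → NEW=255, ERR=-378009/32768
(0,5): OLD=119513041/524288 → NEW=255, ERR=-14180399/524288
(0,6): OLD=890592951/8388608 → NEW=0, ERR=890592951/8388608
(1,0): OLD=36483/128 → NEW=255, ERR=3843/128
(1,1): OLD=245845/1024 → NEW=255, ERR=-15275/1024
(1,2): OLD=3856825/32768 → NEW=0, ERR=3856825/32768
(1,3): OLD=15126501/131072 → NEW=0, ERR=15126501/131072
(1,4): OLD=1857670575/8388608 → NEW=255, ERR=-281424465/8388608
(1,5): OLD=9331870239/67108864 → NEW=255, ERR=-7780890081/67108864
(1,6): OLD=154362313713/1073741824 → NEW=255, ERR=-119441851407/1073741824
(2,0): OLD=2237815/16384 → NEW=255, ERR=-1940105/16384
(2,1): OLD=40096205/524288 → NEW=0, ERR=40096205/524288
(2,2): OLD=779693863/8388608 → NEW=0, ERR=779693863/8388608
(2,3): OLD=13810640175/67108864 → NEW=255, ERR=-3302120145/67108864
(2,4): OLD=90442385407/536870912 → NEW=255, ERR=-46459697153/536870912
(2,5): OLD=2129496237301/17179869184 → NEW=0, ERR=2129496237301/17179869184
(2,6): OLD=52012607216899/274877906944 → NEW=255, ERR=-18081259053821/274877906944
(3,0): OLD=1160437703/8388608 → NEW=255, ERR=-978657337/8388608
(3,1): OLD=931796219/67108864 → NEW=0, ERR=931796219/67108864
(3,2): OLD=132432257921/536870912 → NEW=255, ERR=-4469824639/536870912
(3,3): OLD=-28853327257/2147483648 → NEW=0, ERR=-28853327257/2147483648
(3,4): OLD=-207657032761/274877906944 → NEW=0, ERR=-207657032761/274877906944
(3,5): OLD=126801339280901/2199023255552 → NEW=0, ERR=126801339280901/2199023255552
(3,6): OLD=6946043367621915/35184372088832 → NEW=255, ERR=-2025971515030245/35184372088832
Output grid:
  Row 0: ...###.  (4 black, running=4)
  Row 1: ##..###  (2 black, running=6)
  Row 2: #..##.#  (3 black, running=9)
  Row 3: #.#...#  (4 black, running=13)

Answer: 13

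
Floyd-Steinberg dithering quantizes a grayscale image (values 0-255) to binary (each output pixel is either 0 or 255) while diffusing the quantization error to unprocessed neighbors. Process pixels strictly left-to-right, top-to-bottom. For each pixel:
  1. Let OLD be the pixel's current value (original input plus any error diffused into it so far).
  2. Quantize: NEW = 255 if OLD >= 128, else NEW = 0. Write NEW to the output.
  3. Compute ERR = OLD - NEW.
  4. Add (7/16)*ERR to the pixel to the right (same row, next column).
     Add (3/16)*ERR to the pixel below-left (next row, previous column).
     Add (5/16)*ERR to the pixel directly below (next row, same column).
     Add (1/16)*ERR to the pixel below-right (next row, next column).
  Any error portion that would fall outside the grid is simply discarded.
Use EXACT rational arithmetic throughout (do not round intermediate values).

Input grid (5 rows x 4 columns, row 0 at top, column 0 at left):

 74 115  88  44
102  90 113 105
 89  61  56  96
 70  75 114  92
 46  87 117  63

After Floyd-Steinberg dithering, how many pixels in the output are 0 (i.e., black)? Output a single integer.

Answer: 14

Derivation:
(0,0): OLD=74 → NEW=0, ERR=74
(0,1): OLD=1179/8 → NEW=255, ERR=-861/8
(0,2): OLD=5237/128 → NEW=0, ERR=5237/128
(0,3): OLD=126771/2048 → NEW=0, ERR=126771/2048
(1,0): OLD=13433/128 → NEW=0, ERR=13433/128
(1,1): OLD=117327/1024 → NEW=0, ERR=117327/1024
(1,2): OLD=5924219/32768 → NEW=255, ERR=-2431621/32768
(1,3): OLD=49511245/524288 → NEW=0, ERR=49511245/524288
(2,0): OLD=2347477/16384 → NEW=255, ERR=-1830443/16384
(2,1): OLD=21271671/524288 → NEW=0, ERR=21271671/524288
(2,2): OLD=79092403/1048576 → NEW=0, ERR=79092403/1048576
(2,3): OLD=2581560135/16777216 → NEW=255, ERR=-1696629945/16777216
(3,0): OLD=358146693/8388608 → NEW=0, ERR=358146693/8388608
(3,1): OLD=15236120987/134217728 → NEW=0, ERR=15236120987/134217728
(3,2): OLD=366811549797/2147483648 → NEW=255, ERR=-180796780443/2147483648
(3,3): OLD=971656543299/34359738368 → NEW=0, ERR=971656543299/34359738368
(4,0): OLD=173144346209/2147483648 → NEW=0, ERR=173144346209/2147483648
(4,1): OLD=2484746276259/17179869184 → NEW=255, ERR=-1896120365661/17179869184
(4,2): OLD=30127419272771/549755813888 → NEW=0, ERR=30127419272771/549755813888
(4,3): OLD=796494342979013/8796093022208 → NEW=0, ERR=796494342979013/8796093022208
Output grid:
  Row 0: .#..  (3 black, running=3)
  Row 1: ..#.  (3 black, running=6)
  Row 2: #..#  (2 black, running=8)
  Row 3: ..#.  (3 black, running=11)
  Row 4: .#..  (3 black, running=14)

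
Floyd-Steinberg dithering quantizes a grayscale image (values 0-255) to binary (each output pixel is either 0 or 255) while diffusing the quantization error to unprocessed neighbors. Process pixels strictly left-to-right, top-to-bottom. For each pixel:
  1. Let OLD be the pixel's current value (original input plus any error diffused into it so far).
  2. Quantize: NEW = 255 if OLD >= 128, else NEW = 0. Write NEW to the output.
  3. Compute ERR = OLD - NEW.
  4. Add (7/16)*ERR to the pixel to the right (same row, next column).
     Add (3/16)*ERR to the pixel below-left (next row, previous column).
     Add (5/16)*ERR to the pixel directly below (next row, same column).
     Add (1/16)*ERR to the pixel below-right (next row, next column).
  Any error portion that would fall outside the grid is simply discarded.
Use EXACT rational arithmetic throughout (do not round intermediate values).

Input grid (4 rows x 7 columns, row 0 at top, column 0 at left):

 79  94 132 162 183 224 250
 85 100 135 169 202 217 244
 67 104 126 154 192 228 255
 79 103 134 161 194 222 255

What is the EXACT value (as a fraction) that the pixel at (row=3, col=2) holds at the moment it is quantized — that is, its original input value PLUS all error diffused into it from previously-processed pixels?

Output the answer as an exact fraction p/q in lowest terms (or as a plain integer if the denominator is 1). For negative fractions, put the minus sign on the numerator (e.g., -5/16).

Answer: 118326738121/1073741824

Derivation:
(0,0): OLD=79 → NEW=0, ERR=79
(0,1): OLD=2057/16 → NEW=255, ERR=-2023/16
(0,2): OLD=19631/256 → NEW=0, ERR=19631/256
(0,3): OLD=800969/4096 → NEW=255, ERR=-243511/4096
(0,4): OLD=10288511/65536 → NEW=255, ERR=-6423169/65536
(0,5): OLD=189918841/1048576 → NEW=255, ERR=-77468039/1048576
(0,6): OLD=3652027727/16777216 → NEW=255, ERR=-626162353/16777216
(1,0): OLD=22011/256 → NEW=0, ERR=22011/256
(1,1): OLD=240477/2048 → NEW=0, ERR=240477/2048
(1,2): OLD=12536097/65536 → NEW=255, ERR=-4175583/65536
(1,3): OLD=28563853/262144 → NEW=0, ERR=28563853/262144
(1,4): OLD=3380189063/16777216 → NEW=255, ERR=-898001017/16777216
(1,5): OLD=21122112695/134217728 → NEW=255, ERR=-13103407945/134217728
(1,6): OLD=397299751385/2147483648 → NEW=255, ERR=-150308578855/2147483648
(2,0): OLD=3797327/32768 → NEW=0, ERR=3797327/32768
(2,1): OLD=193798869/1048576 → NEW=255, ERR=-73588011/1048576
(2,2): OLD=1730656959/16777216 → NEW=0, ERR=1730656959/16777216
(2,3): OLD=29415569799/134217728 → NEW=255, ERR=-4809950841/134217728
(2,4): OLD=159020816375/1073741824 → NEW=255, ERR=-114783348745/1073741824
(2,5): OLD=4612910963133/34359738368 → NEW=255, ERR=-4148822320707/34359738368
(2,6): OLD=95766817554171/549755813888 → NEW=255, ERR=-44420914987269/549755813888
(3,0): OLD=1712208351/16777216 → NEW=0, ERR=1712208351/16777216
(3,1): OLD=20441735923/134217728 → NEW=255, ERR=-13783784717/134217728
(3,2): OLD=118326738121/1073741824 → NEW=0, ERR=118326738121/1073741824
Target (3,2): original=134, with diffused error = 118326738121/1073741824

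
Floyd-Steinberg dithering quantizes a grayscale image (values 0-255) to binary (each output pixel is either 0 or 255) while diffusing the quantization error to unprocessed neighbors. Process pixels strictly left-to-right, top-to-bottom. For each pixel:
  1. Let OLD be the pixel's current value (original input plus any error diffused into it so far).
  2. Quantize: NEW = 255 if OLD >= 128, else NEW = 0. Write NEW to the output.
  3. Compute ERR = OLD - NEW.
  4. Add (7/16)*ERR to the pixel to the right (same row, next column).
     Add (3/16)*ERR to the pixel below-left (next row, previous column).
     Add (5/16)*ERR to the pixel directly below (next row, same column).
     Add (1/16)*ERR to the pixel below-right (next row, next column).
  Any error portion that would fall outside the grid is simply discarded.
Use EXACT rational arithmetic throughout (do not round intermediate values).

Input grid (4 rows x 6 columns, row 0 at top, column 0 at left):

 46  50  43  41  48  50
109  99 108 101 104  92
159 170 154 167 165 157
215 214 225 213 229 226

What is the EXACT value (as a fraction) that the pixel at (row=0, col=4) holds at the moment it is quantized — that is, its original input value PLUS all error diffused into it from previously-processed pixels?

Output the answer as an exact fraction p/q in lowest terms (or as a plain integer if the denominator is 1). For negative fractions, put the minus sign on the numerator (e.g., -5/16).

(0,0): OLD=46 → NEW=0, ERR=46
(0,1): OLD=561/8 → NEW=0, ERR=561/8
(0,2): OLD=9431/128 → NEW=0, ERR=9431/128
(0,3): OLD=149985/2048 → NEW=0, ERR=149985/2048
(0,4): OLD=2622759/32768 → NEW=0, ERR=2622759/32768
Target (0,4): original=48, with diffused error = 2622759/32768

Answer: 2622759/32768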